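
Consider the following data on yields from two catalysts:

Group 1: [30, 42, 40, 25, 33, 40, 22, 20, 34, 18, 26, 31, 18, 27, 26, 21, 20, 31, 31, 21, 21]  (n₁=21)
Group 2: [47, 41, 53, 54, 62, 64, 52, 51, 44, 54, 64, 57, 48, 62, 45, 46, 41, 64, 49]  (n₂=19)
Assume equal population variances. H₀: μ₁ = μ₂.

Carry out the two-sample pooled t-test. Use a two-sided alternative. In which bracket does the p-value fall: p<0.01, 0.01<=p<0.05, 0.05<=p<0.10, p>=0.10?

x̄₁=27.476, s₁=7.414, n₁=21
x̄₂=52.526, s₂=7.827, n₂=19
s_p² = [20·7.414² + 18·7.827²]/38 = 57.9467
SE = √(s_p²·(1/21+1/19)) = 2.4102
t = (27.476−52.526)/2.4102 = -10.3933
df = 38
p-value (two-sided) = 0.00000
→ bracket: p<0.01

p-value bracket: p<0.01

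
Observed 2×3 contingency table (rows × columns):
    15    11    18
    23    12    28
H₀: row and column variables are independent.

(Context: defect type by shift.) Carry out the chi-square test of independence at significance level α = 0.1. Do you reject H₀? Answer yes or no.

Row totals [44, 63], col totals [38, 23, 46], n=107
χ² = (15−15.63)²/15.63 + (11−9.46)²/9.46 + (18−18.92)²/18.92 + (23−22.37)²/22.37 + (12−13.54)²/13.54 + (28−27.08)²/27.08 = 0.5450
df = 2
p-value (upper-tail) = 0.76149
At α=0.1: p ≥ α → fail to reject H₀

reject H₀: no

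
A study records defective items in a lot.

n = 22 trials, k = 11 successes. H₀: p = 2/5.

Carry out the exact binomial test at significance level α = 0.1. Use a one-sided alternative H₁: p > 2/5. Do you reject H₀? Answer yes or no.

Exact binomial: n=22, k=11, p₀=2/5=0.4000
P(X≥11) from Σ C(n,i)·p₀^i·(1−p₀)^(n−i)
p-value (one-sided, H₁ greater) = 0.22805
At α=0.1: p ≥ α → fail to reject H₀

reject H₀: no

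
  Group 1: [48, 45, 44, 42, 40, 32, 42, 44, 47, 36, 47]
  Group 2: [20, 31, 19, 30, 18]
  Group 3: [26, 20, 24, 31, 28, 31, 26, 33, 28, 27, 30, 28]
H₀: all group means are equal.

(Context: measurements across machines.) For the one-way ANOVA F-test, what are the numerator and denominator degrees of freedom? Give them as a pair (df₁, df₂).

degrees of freedom = [2, 25]

k = 3 groups, N = 28 total
df = (k−1, N−k) = (3−1, 28−3) = (2, 25)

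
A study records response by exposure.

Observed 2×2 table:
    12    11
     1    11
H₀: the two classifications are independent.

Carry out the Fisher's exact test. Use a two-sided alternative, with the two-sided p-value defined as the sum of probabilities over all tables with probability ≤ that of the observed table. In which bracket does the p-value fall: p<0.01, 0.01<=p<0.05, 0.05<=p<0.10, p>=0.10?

p-value bracket: 0.01<=p<0.05

Margins: r₁=23, r₂=12, c₁=13, c₂=22, n=35
p_obs = C(23,12)·C(12,1)/C(35,13); sum pmf over tables with pmf ≤ p_obs
p-value (two-sided) = 0.01317
→ bracket: 0.01<=p<0.05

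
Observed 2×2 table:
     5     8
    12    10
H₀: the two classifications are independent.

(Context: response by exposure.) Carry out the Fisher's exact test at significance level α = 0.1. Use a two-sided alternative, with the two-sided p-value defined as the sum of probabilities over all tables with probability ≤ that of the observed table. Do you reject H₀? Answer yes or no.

Margins: r₁=13, r₂=22, c₁=17, c₂=18, n=35
p_obs = C(13,5)·C(22,12)/C(35,17); sum pmf over tables with pmf ≤ p_obs
p-value (two-sided) = 0.48868
At α=0.1: p ≥ α → fail to reject H₀

reject H₀: no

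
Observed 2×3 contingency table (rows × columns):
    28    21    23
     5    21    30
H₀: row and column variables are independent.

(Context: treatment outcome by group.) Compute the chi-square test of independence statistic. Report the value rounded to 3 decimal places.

test statistic = 15.192

Row totals [72, 56], col totals [33, 42, 53], n=128
χ² = (28−18.56)²/18.56 + (21−23.62)²/23.62 + (23−29.81)²/29.81 + (5−14.44)²/14.44 + (21−18.38)²/18.38 + (30−23.19)²/23.19 = 15.1922
df = 2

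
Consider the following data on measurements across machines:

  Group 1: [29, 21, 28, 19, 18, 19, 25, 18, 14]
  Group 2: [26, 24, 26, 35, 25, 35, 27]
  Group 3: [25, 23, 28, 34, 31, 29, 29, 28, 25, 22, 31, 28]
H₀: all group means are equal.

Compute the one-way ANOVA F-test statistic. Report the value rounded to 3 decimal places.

test statistic = 7.392

Group means [21.22, 28.29, 27.75], grand mean 25.786
SSB = Σnᵢ(x̄ᵢ−x̄)² = 277.480; SSW = ΣΣ(x−x̄ᵢ)² = 469.234
MSB = 277.480/2 = 138.7401; MSW = 469.234/25 = 18.7694
F = MSB/MSW = 7.3918
df = (2, 25)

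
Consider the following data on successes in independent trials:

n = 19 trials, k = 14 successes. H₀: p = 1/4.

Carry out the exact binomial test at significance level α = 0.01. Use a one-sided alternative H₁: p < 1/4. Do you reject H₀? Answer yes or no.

Exact binomial: n=19, k=14, p₀=1/4=0.2500
P(X≤14) from Σ C(n,i)·p₀^i·(1−p₀)^(n−i)
p-value (one-sided, H₁ less) = 1.00000
At α=0.01: p ≥ α → fail to reject H₀

reject H₀: no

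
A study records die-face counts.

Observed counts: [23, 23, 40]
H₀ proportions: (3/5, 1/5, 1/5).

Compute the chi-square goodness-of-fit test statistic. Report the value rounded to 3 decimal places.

n = 86; E_i = n·p_i = [51.60, 17.20, 17.20]
χ² = (23−51.60)²/51.60 + (23−17.20)²/17.20 + (40−17.20)²/17.20 = 48.0310
df = 2

test statistic = 48.031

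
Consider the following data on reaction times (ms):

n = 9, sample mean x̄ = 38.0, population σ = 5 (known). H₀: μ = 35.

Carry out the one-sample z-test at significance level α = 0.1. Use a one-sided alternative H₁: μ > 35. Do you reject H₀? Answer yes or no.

reject H₀: yes

SE = σ/√n = 5/√9 = 1.6667
z = (x̄−μ₀)/SE = (38.0−35)/1.6667 = 1.8000
p-value (one-sided, H₁ greater) = 0.03593
At α=0.1: p < α → reject H₀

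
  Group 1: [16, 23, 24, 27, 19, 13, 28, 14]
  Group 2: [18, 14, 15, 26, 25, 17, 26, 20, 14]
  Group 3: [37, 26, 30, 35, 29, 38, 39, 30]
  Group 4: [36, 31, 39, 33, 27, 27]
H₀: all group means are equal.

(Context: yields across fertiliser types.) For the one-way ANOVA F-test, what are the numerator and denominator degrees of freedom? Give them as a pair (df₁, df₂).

degrees of freedom = [3, 27]

k = 4 groups, N = 31 total
df = (k−1, N−k) = (4−1, 31−4) = (3, 27)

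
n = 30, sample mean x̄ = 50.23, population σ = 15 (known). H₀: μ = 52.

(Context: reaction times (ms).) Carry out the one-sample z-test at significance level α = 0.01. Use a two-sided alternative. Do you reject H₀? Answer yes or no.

SE = σ/√n = 15/√30 = 2.7386
z = (x̄−μ₀)/SE = (50.23−52)/2.7386 = -0.6463
p-value (two-sided) = 0.51808
At α=0.01: p ≥ α → fail to reject H₀

reject H₀: no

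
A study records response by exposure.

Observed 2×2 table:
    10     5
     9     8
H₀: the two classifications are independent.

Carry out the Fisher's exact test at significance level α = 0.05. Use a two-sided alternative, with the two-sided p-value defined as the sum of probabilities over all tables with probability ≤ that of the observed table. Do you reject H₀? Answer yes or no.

Margins: r₁=15, r₂=17, c₁=19, c₂=13, n=32
p_obs = C(15,10)·C(17,9)/C(32,19); sum pmf over tables with pmf ≤ p_obs
p-value (two-sided) = 0.49053
At α=0.05: p ≥ α → fail to reject H₀

reject H₀: no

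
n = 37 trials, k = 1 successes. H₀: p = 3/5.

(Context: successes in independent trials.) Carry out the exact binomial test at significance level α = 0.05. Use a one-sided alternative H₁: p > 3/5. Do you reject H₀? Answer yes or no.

Exact binomial: n=37, k=1, p₀=3/5=0.6000
P(X≥1) from Σ C(n,i)·p₀^i·(1−p₀)^(n−i)
p-value (one-sided, H₁ greater) = 1.00000
At α=0.05: p ≥ α → fail to reject H₀

reject H₀: no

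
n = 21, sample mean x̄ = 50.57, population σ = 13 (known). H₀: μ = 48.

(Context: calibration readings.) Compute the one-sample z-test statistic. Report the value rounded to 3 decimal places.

SE = σ/√n = 13/√21 = 2.8368
z = (x̄−μ₀)/SE = (50.57−48)/2.8368 = 0.9059

test statistic = 0.906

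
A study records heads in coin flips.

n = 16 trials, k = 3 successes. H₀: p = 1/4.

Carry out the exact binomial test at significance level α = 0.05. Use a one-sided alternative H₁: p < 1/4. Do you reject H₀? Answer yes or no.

reject H₀: no

Exact binomial: n=16, k=3, p₀=1/4=0.2500
P(X≤3) from Σ C(n,i)·p₀^i·(1−p₀)^(n−i)
p-value (one-sided, H₁ less) = 0.40499
At α=0.05: p ≥ α → fail to reject H₀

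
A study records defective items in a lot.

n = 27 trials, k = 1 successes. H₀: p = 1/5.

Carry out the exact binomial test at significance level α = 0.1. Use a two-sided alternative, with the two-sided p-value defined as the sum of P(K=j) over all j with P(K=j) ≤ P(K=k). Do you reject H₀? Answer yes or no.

Exact binomial: n=27, k=1, p₀=1/5=0.2000
P(X=j) = C(n,j)·p₀^j·(1−p₀)^(n−j); p = Σ P(X=j) over j with P(X=j) ≤ P(X=1)
p-value (two-sided) = 0.02971
At α=0.1: p < α → reject H₀

reject H₀: yes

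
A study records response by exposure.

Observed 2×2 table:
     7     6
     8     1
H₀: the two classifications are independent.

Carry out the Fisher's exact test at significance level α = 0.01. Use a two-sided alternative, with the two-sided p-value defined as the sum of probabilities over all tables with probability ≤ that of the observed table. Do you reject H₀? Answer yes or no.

reject H₀: no

Margins: r₁=13, r₂=9, c₁=15, c₂=7, n=22
p_obs = C(13,7)·C(9,8)/C(22,15); sum pmf over tables with pmf ≤ p_obs
p-value (two-sided) = 0.16486
At α=0.01: p ≥ α → fail to reject H₀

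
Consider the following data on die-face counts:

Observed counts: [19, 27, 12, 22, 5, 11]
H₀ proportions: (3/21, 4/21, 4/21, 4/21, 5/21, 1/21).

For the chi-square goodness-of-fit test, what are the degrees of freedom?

degrees of freedom = 5

df = k − 1 = 6 − 1 = 5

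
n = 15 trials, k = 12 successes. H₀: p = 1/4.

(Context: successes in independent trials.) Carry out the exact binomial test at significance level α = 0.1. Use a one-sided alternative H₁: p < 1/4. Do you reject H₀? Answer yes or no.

Exact binomial: n=15, k=12, p₀=1/4=0.2500
P(X≤12) from Σ C(n,i)·p₀^i·(1−p₀)^(n−i)
p-value (one-sided, H₁ less) = 1.00000
At α=0.1: p ≥ α → fail to reject H₀

reject H₀: no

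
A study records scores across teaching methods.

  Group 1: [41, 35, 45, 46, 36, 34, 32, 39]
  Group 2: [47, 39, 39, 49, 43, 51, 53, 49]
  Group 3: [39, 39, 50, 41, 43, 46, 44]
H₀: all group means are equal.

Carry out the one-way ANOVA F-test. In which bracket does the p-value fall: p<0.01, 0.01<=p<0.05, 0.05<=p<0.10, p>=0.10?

p-value bracket: 0.01<=p<0.05

Group means [38.50, 46.25, 43.14], grand mean 42.609
SSB = Σnᵢ(x̄ᵢ−x̄)² = 243.121; SSW = ΣΣ(x−x̄ᵢ)² = 480.357
MSB = 243.121/2 = 121.5606; MSW = 480.357/20 = 24.0179
F = MSB/MSW = 5.0613
df = (2, 20)
p-value (upper-tail) = 0.01665
→ bracket: 0.01<=p<0.05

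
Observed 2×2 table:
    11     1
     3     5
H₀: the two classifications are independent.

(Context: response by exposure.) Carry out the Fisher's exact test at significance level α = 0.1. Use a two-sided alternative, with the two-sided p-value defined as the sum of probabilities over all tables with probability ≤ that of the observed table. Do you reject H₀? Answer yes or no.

reject H₀: yes

Margins: r₁=12, r₂=8, c₁=14, c₂=6, n=20
p_obs = C(12,11)·C(8,3)/C(20,14); sum pmf over tables with pmf ≤ p_obs
p-value (two-sided) = 0.01806
At α=0.1: p < α → reject H₀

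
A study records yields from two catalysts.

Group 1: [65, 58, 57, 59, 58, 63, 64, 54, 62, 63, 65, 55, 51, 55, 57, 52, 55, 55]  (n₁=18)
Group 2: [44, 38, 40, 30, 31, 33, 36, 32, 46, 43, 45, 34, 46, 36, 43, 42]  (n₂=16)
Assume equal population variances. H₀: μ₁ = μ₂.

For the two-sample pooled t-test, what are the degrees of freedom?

df = n₁ + n₂ − 2 = 18 + 16 − 2 = 32

degrees of freedom = 32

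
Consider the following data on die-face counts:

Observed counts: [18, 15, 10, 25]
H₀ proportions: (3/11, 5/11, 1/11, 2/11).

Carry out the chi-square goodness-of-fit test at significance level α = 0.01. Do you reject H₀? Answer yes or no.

n = 68; E_i = n·p_i = [18.55, 30.91, 6.18, 12.36]
χ² = (18−18.55)²/18.55 + (15−30.91)²/30.91 + (10−6.18)²/6.18 + (25−12.36)²/12.36 = 23.4779
df = 3
p-value (upper-tail) = 0.00003
At α=0.01: p < α → reject H₀

reject H₀: yes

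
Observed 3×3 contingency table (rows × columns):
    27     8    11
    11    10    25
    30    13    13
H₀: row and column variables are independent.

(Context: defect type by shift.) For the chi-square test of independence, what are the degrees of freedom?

df = (r−1)(c−1) = (3−1)·(3−1) = 4

degrees of freedom = 4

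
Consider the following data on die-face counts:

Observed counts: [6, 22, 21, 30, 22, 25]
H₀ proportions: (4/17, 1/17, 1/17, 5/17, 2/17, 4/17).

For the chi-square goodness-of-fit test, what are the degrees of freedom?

degrees of freedom = 5

df = k − 1 = 6 − 1 = 5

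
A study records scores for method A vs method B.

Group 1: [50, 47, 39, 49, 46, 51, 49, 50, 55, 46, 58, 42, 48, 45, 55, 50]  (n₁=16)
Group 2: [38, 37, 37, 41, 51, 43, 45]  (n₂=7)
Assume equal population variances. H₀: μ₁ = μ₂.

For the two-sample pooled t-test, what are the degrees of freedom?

degrees of freedom = 21

df = n₁ + n₂ − 2 = 16 + 7 − 2 = 21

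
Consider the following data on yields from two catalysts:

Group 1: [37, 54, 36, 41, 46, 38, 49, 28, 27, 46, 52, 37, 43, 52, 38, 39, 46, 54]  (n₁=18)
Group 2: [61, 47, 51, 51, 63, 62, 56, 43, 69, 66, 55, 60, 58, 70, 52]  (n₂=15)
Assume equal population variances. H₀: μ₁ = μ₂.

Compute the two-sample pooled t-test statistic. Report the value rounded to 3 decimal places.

x̄₁=42.389, s₁=8.161, n₁=18
x̄₂=57.600, s₂=7.899, n₂=15
s_p² = [17·8.161² + 14·7.899²]/31 = 64.7057
SE = √(s_p²·(1/18+1/15)) = 2.8122
t = (42.389−57.600)/2.8122 = -5.4090
df = 31

test statistic = -5.409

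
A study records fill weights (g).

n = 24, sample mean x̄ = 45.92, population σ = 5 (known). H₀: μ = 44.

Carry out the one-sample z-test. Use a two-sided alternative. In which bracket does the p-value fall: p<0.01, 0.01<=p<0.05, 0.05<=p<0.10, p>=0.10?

p-value bracket: 0.05<=p<0.10

SE = σ/√n = 5/√24 = 1.0206
z = (x̄−μ₀)/SE = (45.92−44)/1.0206 = 1.8812
p-value (two-sided) = 0.05994
→ bracket: 0.05<=p<0.10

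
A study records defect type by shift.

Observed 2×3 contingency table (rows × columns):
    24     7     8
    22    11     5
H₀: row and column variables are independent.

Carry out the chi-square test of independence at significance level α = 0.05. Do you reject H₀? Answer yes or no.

reject H₀: no

Row totals [39, 38], col totals [46, 18, 13], n=77
χ² = (24−23.30)²/23.30 + (7−9.12)²/9.12 + (8−6.58)²/6.58 + (22−22.70)²/22.70 + (11−8.88)²/8.88 + (5−6.42)²/6.42 = 1.6554
df = 2
p-value (upper-tail) = 0.43704
At α=0.05: p ≥ α → fail to reject H₀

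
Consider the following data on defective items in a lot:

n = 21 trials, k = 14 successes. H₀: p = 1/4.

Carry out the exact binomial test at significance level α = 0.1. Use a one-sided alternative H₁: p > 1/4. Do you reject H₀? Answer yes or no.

reject H₀: yes

Exact binomial: n=21, k=14, p₀=1/4=0.2500
P(X≥14) from Σ C(n,i)·p₀^i·(1−p₀)^(n−i)
p-value (one-sided, H₁ greater) = 0.00007
At α=0.1: p < α → reject H₀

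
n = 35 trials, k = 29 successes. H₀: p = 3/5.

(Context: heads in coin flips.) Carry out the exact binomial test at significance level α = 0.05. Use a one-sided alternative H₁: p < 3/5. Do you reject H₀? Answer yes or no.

reject H₀: no

Exact binomial: n=35, k=29, p₀=3/5=0.6000
P(X≤29) from Σ C(n,i)·p₀^i·(1−p₀)^(n−i)
p-value (one-sided, H₁ less) = 0.99905
At α=0.05: p ≥ α → fail to reject H₀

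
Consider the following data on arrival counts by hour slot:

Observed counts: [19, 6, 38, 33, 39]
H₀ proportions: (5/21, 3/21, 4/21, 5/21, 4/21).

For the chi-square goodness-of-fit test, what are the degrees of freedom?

degrees of freedom = 4

df = k − 1 = 5 − 1 = 4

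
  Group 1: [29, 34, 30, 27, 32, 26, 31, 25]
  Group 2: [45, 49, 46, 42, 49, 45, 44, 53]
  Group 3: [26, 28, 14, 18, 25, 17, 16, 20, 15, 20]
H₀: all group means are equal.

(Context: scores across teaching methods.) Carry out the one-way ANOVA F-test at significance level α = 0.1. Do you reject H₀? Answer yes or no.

reject H₀: yes

Group means [29.25, 46.62, 19.90], grand mean 31.000
SSB = Σnᵢ(x̄ᵢ−x̄)² = 3209.725; SSW = ΣΣ(x−x̄ᵢ)² = 368.275
MSB = 3209.725/2 = 1604.8625; MSW = 368.275/23 = 16.0120
F = MSB/MSW = 100.2290
df = (2, 23)
p-value (upper-tail) = 0.00000
At α=0.1: p < α → reject H₀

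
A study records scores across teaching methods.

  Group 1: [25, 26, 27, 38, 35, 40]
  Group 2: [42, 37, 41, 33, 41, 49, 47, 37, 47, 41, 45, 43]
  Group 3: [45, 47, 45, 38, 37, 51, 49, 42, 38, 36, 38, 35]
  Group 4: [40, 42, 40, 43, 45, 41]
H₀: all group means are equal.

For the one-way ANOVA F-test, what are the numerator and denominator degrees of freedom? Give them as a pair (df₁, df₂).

degrees of freedom = [3, 32]

k = 4 groups, N = 36 total
df = (k−1, N−k) = (4−1, 36−4) = (3, 32)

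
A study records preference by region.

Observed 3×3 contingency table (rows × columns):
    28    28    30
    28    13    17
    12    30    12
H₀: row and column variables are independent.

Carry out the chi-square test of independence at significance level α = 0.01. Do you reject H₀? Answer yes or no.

Row totals [86, 58, 54], col totals [68, 71, 59], n=198
χ² = (28−29.54)²/29.54 + (28−30.84)²/30.84 + (30−25.63)²/25.63 + (28−19.92)²/19.92 + (13−20.80)²/20.80 + (17−17.28)²/17.28 + (12−18.55)²/18.55 + (30−19.36)²/19.36 + (12−16.09)²/16.09 = 16.4869
df = 4
p-value (upper-tail) = 0.00243
At α=0.01: p < α → reject H₀

reject H₀: yes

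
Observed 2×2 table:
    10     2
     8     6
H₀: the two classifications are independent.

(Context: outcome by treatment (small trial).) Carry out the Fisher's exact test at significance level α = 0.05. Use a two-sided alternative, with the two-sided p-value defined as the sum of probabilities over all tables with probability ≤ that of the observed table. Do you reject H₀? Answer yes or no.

Margins: r₁=12, r₂=14, c₁=18, c₂=8, n=26
p_obs = C(12,10)·C(14,8)/C(26,18); sum pmf over tables with pmf ≤ p_obs
p-value (two-sided) = 0.21638
At α=0.05: p ≥ α → fail to reject H₀

reject H₀: no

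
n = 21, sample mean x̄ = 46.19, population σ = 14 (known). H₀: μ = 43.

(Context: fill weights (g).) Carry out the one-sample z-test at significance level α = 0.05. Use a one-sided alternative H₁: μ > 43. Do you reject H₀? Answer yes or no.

reject H₀: no

SE = σ/√n = 14/√21 = 3.0551
z = (x̄−μ₀)/SE = (46.19−43)/3.0551 = 1.0442
p-value (one-sided, H₁ greater) = 0.14820
At α=0.05: p ≥ α → fail to reject H₀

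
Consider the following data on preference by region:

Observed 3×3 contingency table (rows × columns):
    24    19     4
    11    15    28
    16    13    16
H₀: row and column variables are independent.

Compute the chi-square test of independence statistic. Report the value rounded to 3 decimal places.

test statistic = 22.753

Row totals [47, 54, 45], col totals [51, 47, 48], n=146
χ² = (24−16.42)²/16.42 + (19−15.13)²/15.13 + (4−15.45)²/15.45 + (11−18.86)²/18.86 + (15−17.38)²/17.38 + (28−17.75)²/17.75 + (16−15.72)²/15.72 + (13−14.49)²/14.49 + (16−14.79)²/14.79 = 22.7531
df = 4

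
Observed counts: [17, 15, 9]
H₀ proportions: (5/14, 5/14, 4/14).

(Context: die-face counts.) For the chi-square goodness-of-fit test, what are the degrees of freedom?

df = k − 1 = 3 − 1 = 2

degrees of freedom = 2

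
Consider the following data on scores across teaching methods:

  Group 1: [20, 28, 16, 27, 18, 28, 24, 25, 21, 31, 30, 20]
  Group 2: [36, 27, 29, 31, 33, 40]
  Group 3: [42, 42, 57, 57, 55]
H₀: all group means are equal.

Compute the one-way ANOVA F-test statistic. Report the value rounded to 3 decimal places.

test statistic = 39.656

Group means [24.00, 32.67, 50.60], grand mean 32.043
SSB = Σnᵢ(x̄ᵢ−x̄)² = 2500.423; SSW = ΣΣ(x−x̄ᵢ)² = 630.533
MSB = 2500.423/2 = 1250.2116; MSW = 630.533/20 = 31.5267
F = MSB/MSW = 39.6557
df = (2, 20)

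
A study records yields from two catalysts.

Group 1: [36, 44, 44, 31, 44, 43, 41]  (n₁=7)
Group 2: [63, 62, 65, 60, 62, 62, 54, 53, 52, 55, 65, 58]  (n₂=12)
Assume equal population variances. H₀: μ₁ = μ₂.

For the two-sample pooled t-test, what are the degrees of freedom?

degrees of freedom = 17

df = n₁ + n₂ − 2 = 7 + 12 − 2 = 17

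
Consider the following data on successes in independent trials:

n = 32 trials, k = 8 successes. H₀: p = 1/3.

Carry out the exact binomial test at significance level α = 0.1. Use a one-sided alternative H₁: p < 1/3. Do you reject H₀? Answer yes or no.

reject H₀: no

Exact binomial: n=32, k=8, p₀=1/3=0.3333
P(X≤8) from Σ C(n,i)·p₀^i·(1−p₀)^(n−i)
p-value (one-sided, H₁ less) = 0.21056
At α=0.1: p ≥ α → fail to reject H₀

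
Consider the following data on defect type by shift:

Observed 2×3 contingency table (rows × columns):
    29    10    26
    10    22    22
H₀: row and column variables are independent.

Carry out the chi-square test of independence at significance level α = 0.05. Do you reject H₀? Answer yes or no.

Row totals [65, 54], col totals [39, 32, 48], n=119
χ² = (29−21.30)²/21.30 + (10−17.48)²/17.48 + (26−26.22)²/26.22 + (10−17.70)²/17.70 + (22−14.52)²/14.52 + (22−21.78)²/21.78 = 13.1856
df = 2
p-value (upper-tail) = 0.00137
At α=0.05: p < α → reject H₀

reject H₀: yes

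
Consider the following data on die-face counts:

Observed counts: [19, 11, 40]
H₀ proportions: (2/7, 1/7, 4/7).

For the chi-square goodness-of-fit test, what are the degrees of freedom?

df = k − 1 = 3 − 1 = 2

degrees of freedom = 2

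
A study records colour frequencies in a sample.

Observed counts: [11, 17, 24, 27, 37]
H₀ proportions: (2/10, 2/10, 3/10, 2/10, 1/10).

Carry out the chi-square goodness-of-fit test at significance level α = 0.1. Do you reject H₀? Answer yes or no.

reject H₀: yes

n = 116; E_i = n·p_i = [23.20, 23.20, 34.80, 23.20, 11.60]
χ² = (11−23.20)²/23.20 + (17−23.20)²/23.20 + (24−34.80)²/34.80 + (27−23.20)²/23.20 + (37−11.60)²/11.60 = 67.6638
df = 4
p-value (upper-tail) = 0.00000
At α=0.1: p < α → reject H₀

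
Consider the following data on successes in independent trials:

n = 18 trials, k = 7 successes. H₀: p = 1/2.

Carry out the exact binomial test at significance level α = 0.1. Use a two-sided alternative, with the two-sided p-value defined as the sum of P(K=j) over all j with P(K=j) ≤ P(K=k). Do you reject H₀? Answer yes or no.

Exact binomial: n=18, k=7, p₀=1/2=0.5000
P(X=j) = C(n,j)·p₀^j·(1−p₀)^(n−j); p = Σ P(X=j) over j with P(X=j) ≤ P(X=7)
p-value (two-sided) = 0.48068
At α=0.1: p ≥ α → fail to reject H₀

reject H₀: no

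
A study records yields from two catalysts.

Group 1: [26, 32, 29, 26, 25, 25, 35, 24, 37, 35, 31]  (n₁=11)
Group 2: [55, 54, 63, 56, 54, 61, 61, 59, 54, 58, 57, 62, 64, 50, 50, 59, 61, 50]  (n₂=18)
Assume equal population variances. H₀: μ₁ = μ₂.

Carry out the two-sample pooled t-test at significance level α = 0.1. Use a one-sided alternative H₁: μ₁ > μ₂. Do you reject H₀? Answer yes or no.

x̄₁=29.545, s₁=4.698, n₁=11
x̄₂=57.111, s₂=4.510, n₂=18
s_p² = [10·4.698² + 17·4.510²]/27 = 20.9817
SE = √(s_p²·(1/11+1/18)) = 1.7530
t = (29.545−57.111)/1.7530 = -15.7247
df = 27
p-value (one-sided, H₁ greater) = 1.00000
At α=0.1: p ≥ α → fail to reject H₀

reject H₀: no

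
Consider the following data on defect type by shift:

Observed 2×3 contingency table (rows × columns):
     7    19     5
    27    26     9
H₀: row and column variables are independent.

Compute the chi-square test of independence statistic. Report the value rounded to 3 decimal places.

test statistic = 4.121

Row totals [31, 62], col totals [34, 45, 14], n=93
χ² = (7−11.33)²/11.33 + (19−15.00)²/15.00 + (5−4.67)²/4.67 + (27−22.67)²/22.67 + (26−30.00)²/30.00 + (9−9.33)²/9.33 = 4.1210
df = 2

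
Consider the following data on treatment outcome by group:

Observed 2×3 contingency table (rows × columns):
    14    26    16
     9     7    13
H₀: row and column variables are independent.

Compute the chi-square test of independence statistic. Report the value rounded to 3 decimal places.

test statistic = 4.182

Row totals [56, 29], col totals [23, 33, 29], n=85
χ² = (14−15.15)²/15.15 + (26−21.74)²/21.74 + (16−19.11)²/19.11 + (9−7.85)²/7.85 + (7−11.26)²/11.26 + (13−9.89)²/9.89 = 4.1822
df = 2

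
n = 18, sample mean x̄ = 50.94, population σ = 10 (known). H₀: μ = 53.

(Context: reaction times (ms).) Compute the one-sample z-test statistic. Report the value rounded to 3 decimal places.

test statistic = -0.874

SE = σ/√n = 10/√18 = 2.3570
z = (x̄−μ₀)/SE = (50.94−53)/2.3570 = -0.8740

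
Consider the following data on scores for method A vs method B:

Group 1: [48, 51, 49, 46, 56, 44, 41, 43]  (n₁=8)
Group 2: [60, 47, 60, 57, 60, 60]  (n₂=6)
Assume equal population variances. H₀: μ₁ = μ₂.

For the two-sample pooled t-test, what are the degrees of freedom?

degrees of freedom = 12

df = n₁ + n₂ − 2 = 8 + 6 − 2 = 12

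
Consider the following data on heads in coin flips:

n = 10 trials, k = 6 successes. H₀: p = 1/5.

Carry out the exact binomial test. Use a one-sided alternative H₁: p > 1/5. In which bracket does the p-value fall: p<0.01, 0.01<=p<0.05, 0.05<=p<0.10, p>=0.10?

p-value bracket: p<0.01

Exact binomial: n=10, k=6, p₀=1/5=0.2000
P(X≥6) from Σ C(n,i)·p₀^i·(1−p₀)^(n−i)
p-value (one-sided, H₁ greater) = 0.00637
→ bracket: p<0.01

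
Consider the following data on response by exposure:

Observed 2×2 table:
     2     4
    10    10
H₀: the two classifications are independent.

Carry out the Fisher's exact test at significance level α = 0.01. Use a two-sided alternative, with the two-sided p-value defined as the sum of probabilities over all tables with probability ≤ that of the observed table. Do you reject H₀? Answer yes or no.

reject H₀: no

Margins: r₁=6, r₂=20, c₁=12, c₂=14, n=26
p_obs = C(6,2)·C(20,10)/C(26,12); sum pmf over tables with pmf ≤ p_obs
p-value (two-sided) = 0.65217
At α=0.01: p ≥ α → fail to reject H₀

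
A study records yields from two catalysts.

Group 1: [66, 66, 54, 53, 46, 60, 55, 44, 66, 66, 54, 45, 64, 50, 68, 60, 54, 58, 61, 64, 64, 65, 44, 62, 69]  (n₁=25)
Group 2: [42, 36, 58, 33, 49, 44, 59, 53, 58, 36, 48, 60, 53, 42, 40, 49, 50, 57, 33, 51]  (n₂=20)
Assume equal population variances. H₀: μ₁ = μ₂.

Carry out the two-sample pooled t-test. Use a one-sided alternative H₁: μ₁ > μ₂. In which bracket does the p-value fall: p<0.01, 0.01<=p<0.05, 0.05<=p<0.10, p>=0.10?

p-value bracket: p<0.01

x̄₁=58.320, s₁=7.946, n₁=25
x̄₂=47.550, s₂=8.876, n₂=20
s_p² = [24·7.946² + 19·8.876²]/43 = 70.0556
SE = √(s_p²·(1/25+1/20)) = 2.5110
t = (58.320−47.550)/2.5110 = 4.2892
df = 43
p-value (one-sided, H₁ greater) = 0.00005
→ bracket: p<0.01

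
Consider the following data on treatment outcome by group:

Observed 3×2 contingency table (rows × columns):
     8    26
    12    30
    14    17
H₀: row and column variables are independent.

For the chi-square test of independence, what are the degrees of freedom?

degrees of freedom = 2

df = (r−1)(c−1) = (3−1)·(2−1) = 2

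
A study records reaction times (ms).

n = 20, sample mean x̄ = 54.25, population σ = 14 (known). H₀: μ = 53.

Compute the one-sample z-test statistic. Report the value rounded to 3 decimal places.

SE = σ/√n = 14/√20 = 3.1305
z = (x̄−μ₀)/SE = (54.25−53)/3.1305 = 0.3993

test statistic = 0.399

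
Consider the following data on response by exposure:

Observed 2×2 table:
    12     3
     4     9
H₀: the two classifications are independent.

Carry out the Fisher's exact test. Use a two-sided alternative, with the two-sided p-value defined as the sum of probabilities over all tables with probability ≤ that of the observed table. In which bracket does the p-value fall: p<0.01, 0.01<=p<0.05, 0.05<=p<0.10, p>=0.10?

p-value bracket: 0.01<=p<0.05

Margins: r₁=15, r₂=13, c₁=16, c₂=12, n=28
p_obs = C(15,12)·C(13,4)/C(28,16); sum pmf over tables with pmf ≤ p_obs
p-value (two-sided) = 0.02002
→ bracket: 0.01<=p<0.05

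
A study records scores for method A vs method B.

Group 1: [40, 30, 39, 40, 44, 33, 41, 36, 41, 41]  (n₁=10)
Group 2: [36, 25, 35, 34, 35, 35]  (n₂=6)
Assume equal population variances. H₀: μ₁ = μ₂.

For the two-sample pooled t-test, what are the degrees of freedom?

degrees of freedom = 14

df = n₁ + n₂ − 2 = 10 + 6 − 2 = 14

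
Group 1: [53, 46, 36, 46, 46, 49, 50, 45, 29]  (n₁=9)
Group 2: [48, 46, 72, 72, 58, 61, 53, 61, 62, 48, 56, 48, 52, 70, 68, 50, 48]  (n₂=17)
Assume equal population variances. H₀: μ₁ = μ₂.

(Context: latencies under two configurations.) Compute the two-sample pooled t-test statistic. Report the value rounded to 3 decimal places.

x̄₁=44.444, s₁=7.435, n₁=9
x̄₂=57.235, s₂=9.128, n₂=17
s_p² = [8·7.435² + 16·9.128²]/24 = 73.9700
SE = √(s_p²·(1/9+1/17)) = 3.5454
t = (44.444−57.235)/3.5454 = -3.6077
df = 24

test statistic = -3.608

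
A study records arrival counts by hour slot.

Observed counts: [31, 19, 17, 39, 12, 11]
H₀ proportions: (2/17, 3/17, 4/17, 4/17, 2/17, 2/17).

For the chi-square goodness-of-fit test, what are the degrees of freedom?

df = k − 1 = 6 − 1 = 5

degrees of freedom = 5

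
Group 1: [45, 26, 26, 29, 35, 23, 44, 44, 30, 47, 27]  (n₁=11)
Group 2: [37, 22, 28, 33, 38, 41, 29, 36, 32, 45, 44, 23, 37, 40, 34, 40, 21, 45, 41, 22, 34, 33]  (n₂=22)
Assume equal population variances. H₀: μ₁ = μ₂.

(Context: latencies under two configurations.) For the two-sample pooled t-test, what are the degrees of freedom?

degrees of freedom = 31

df = n₁ + n₂ − 2 = 11 + 22 − 2 = 31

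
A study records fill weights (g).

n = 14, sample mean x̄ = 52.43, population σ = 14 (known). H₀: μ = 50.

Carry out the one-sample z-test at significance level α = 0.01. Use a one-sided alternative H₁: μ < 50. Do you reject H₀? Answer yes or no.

SE = σ/√n = 14/√14 = 3.7417
z = (x̄−μ₀)/SE = (52.43−50)/3.7417 = 0.6494
p-value (one-sided, H₁ less) = 0.74197
At α=0.01: p ≥ α → fail to reject H₀

reject H₀: no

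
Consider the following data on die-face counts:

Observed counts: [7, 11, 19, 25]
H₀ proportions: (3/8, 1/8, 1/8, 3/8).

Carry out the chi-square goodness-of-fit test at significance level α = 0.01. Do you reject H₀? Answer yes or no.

reject H₀: yes

n = 62; E_i = n·p_i = [23.25, 7.75, 7.75, 23.25]
χ² = (7−23.25)²/23.25 + (11−7.75)²/7.75 + (19−7.75)²/7.75 + (25−23.25)²/23.25 = 29.1828
df = 3
p-value (upper-tail) = 0.00000
At α=0.01: p < α → reject H₀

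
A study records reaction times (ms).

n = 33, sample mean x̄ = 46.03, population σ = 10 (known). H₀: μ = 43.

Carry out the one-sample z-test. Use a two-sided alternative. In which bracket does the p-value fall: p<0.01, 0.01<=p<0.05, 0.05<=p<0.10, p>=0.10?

p-value bracket: 0.05<=p<0.10

SE = σ/√n = 10/√33 = 1.7408
z = (x̄−μ₀)/SE = (46.03−43)/1.7408 = 1.7406
p-value (two-sided) = 0.08175
→ bracket: 0.05<=p<0.10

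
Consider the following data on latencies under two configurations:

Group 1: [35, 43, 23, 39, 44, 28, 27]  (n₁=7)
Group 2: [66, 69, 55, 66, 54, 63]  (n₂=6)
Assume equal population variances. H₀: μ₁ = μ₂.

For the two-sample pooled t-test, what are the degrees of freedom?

degrees of freedom = 11

df = n₁ + n₂ − 2 = 7 + 6 − 2 = 11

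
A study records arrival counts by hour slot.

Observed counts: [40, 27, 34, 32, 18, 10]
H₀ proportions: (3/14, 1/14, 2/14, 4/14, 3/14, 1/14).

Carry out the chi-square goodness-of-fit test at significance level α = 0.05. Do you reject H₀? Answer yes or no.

reject H₀: yes

n = 161; E_i = n·p_i = [34.50, 11.50, 23.00, 46.00, 34.50, 11.50]
χ² = (40−34.50)²/34.50 + (27−11.50)²/11.50 + (34−23.00)²/23.00 + (32−46.00)²/46.00 + (18−34.50)²/34.50 + (10−11.50)²/11.50 = 39.3768
df = 5
p-value (upper-tail) = 0.00000
At α=0.05: p < α → reject H₀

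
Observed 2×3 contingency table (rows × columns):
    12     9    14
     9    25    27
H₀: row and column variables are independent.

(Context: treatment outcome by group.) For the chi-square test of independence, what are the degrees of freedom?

df = (r−1)(c−1) = (2−1)·(3−1) = 2

degrees of freedom = 2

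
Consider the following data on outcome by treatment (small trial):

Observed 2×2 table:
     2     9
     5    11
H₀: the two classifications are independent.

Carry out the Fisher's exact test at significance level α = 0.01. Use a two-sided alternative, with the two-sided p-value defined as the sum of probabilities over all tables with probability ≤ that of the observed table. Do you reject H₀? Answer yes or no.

Margins: r₁=11, r₂=16, c₁=7, c₂=20, n=27
p_obs = C(11,2)·C(16,5)/C(27,7); sum pmf over tables with pmf ≤ p_obs
p-value (two-sided) = 0.66184
At α=0.01: p ≥ α → fail to reject H₀

reject H₀: no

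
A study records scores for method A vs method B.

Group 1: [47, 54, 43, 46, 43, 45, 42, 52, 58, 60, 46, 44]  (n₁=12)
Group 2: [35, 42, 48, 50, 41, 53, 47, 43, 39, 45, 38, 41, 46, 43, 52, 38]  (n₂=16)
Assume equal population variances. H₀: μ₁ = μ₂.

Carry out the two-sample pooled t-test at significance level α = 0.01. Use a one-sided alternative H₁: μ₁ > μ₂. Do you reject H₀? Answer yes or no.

x̄₁=48.333, s₁=6.140, n₁=12
x̄₂=43.812, s₂=5.244, n₂=16
s_p² = [11·6.140² + 15·5.244²]/26 = 31.8117
SE = √(s_p²·(1/12+1/16)) = 2.1539
t = (48.333−43.812)/2.1539 = 2.0989
df = 26
p-value (one-sided, H₁ greater) = 0.02284
At α=0.01: p ≥ α → fail to reject H₀

reject H₀: no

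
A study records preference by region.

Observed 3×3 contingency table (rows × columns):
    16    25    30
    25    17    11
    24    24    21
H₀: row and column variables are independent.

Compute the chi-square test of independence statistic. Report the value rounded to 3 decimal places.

test statistic = 10.067

Row totals [71, 53, 69], col totals [65, 66, 62], n=193
χ² = (16−23.91)²/23.91 + (25−24.28)²/24.28 + (30−22.81)²/22.81 + (25−17.85)²/17.85 + (17−18.12)²/18.12 + (11−17.03)²/17.03 + (24−23.24)²/23.24 + (24−23.60)²/23.60 + (21−22.17)²/22.17 = 10.0668
df = 4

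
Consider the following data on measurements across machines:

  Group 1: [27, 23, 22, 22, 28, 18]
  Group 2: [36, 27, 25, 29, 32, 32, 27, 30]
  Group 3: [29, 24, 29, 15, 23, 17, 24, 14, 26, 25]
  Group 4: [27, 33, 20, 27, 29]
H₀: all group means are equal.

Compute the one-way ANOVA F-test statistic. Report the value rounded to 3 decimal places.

test statistic = 4.431

Group means [23.33, 29.75, 22.60, 27.20], grand mean 25.517
SSB = Σnᵢ(x̄ᵢ−x̄)² = 271.208; SSW = ΣΣ(x−x̄ᵢ)² = 510.033
MSB = 271.208/3 = 90.4027; MSW = 510.033/25 = 20.4013
F = MSB/MSW = 4.4312
df = (3, 25)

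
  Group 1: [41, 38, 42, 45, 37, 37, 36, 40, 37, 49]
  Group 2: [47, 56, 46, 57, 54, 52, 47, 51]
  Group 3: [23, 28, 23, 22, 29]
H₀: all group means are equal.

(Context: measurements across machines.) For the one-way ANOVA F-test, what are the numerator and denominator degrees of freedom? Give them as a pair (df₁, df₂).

k = 3 groups, N = 23 total
df = (k−1, N−k) = (3−1, 23−3) = (2, 20)

degrees of freedom = [2, 20]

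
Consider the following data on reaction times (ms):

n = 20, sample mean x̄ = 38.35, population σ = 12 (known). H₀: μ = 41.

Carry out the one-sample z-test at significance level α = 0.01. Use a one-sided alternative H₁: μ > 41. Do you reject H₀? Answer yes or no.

SE = σ/√n = 12/√20 = 2.6833
z = (x̄−μ₀)/SE = (38.35−41)/2.6833 = -0.9876
p-value (one-sided, H₁ greater) = 0.83832
At α=0.01: p ≥ α → fail to reject H₀

reject H₀: no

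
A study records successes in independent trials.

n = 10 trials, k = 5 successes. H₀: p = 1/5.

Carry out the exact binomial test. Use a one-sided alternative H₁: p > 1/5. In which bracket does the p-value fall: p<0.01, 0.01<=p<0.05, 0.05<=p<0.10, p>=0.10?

Exact binomial: n=10, k=5, p₀=1/5=0.2000
P(X≥5) from Σ C(n,i)·p₀^i·(1−p₀)^(n−i)
p-value (one-sided, H₁ greater) = 0.03279
→ bracket: 0.01<=p<0.05

p-value bracket: 0.01<=p<0.05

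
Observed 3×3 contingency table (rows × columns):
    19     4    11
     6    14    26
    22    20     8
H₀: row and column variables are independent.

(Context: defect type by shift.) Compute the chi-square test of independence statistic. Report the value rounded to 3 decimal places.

Row totals [34, 46, 50], col totals [47, 38, 45], n=130
χ² = (19−12.29)²/12.29 + (4−9.94)²/9.94 + (11−11.77)²/11.77 + (6−16.63)²/16.63 + (14−13.45)²/13.45 + (26−15.92)²/15.92 + (22−18.08)²/18.08 + (20−14.62)²/14.62 + (8−17.31)²/17.31 = 28.2950
df = 4

test statistic = 28.295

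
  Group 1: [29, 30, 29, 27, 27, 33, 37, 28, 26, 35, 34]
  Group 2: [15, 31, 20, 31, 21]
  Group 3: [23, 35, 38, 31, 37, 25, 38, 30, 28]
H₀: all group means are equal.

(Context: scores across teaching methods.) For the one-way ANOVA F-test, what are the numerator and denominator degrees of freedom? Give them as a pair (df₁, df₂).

degrees of freedom = [2, 22]

k = 3 groups, N = 25 total
df = (k−1, N−k) = (3−1, 25−3) = (2, 22)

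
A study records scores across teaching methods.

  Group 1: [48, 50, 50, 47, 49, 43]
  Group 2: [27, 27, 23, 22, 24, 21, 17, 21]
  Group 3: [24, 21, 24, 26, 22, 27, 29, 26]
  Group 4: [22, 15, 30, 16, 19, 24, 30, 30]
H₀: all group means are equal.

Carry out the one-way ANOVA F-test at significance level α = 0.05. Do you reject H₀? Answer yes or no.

reject H₀: yes

Group means [47.83, 22.75, 24.88, 23.25], grand mean 28.467
SSB = Σnᵢ(x̄ᵢ−x̄)² = 2832.758; SSW = ΣΣ(x−x̄ᵢ)² = 438.708
MSB = 2832.758/3 = 944.2528; MSW = 438.708/26 = 16.8734
F = MSB/MSW = 55.9610
df = (3, 26)
p-value (upper-tail) = 0.00000
At α=0.05: p < α → reject H₀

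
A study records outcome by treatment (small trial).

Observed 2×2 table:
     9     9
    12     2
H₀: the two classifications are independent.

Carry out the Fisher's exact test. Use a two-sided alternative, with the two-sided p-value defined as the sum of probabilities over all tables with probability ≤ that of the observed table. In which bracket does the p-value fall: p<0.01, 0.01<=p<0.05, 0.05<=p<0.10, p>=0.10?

Margins: r₁=18, r₂=14, c₁=21, c₂=11, n=32
p_obs = C(18,9)·C(14,12)/C(32,21); sum pmf over tables with pmf ≤ p_obs
p-value (two-sided) = 0.06079
→ bracket: 0.05<=p<0.10

p-value bracket: 0.05<=p<0.10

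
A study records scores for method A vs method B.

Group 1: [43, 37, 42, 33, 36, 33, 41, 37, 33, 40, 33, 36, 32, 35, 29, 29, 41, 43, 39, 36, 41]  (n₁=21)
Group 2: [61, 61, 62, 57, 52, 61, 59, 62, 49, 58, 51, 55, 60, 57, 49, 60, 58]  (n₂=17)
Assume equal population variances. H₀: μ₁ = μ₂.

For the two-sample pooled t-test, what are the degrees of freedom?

df = n₁ + n₂ − 2 = 21 + 17 − 2 = 36

degrees of freedom = 36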